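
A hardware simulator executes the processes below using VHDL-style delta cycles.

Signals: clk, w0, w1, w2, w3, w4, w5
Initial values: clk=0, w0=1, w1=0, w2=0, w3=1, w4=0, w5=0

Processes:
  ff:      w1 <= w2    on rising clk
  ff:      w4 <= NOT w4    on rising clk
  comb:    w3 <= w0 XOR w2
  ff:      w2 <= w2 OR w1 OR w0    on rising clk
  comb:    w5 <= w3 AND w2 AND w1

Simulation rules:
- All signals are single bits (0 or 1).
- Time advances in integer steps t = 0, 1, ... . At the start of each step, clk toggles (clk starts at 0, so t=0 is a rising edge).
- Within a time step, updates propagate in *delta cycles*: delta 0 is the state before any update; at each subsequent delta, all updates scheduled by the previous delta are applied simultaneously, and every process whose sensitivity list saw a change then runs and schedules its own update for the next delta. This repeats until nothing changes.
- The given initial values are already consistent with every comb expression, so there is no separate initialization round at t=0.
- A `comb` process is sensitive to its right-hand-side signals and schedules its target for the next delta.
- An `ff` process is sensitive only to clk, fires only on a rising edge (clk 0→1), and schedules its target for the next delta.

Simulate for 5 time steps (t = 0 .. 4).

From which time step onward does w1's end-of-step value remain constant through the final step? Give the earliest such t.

t=0 Δ0: w3=1 w2=0 w5=0 w4=0 w0=1 clk=0 w1=0
  Δ1: clk:0→1
  Δ2: w2:0→1, w4:0→1
  Δ3: w3:1→0
  (3Δ to stable)
t=1 Δ0: w3=0 w2=1 w5=0 w4=1 w0=1 clk=1 w1=0
  Δ1: clk:1→0
  (1Δ to stable)
t=2 Δ0: w3=0 w2=1 w5=0 w4=1 w0=1 clk=0 w1=0
  Δ1: clk:0→1
  Δ2: w4:1→0, w1:0→1
  (2Δ to stable)
t=3 Δ0: w3=0 w2=1 w5=0 w4=0 w0=1 clk=1 w1=1
  Δ1: clk:1→0
  (1Δ to stable)
t=4 Δ0: w3=0 w2=1 w5=0 w4=0 w0=1 clk=0 w1=1
  Δ1: clk:0→1
  Δ2: w4:0→1
  (2Δ to stable)

2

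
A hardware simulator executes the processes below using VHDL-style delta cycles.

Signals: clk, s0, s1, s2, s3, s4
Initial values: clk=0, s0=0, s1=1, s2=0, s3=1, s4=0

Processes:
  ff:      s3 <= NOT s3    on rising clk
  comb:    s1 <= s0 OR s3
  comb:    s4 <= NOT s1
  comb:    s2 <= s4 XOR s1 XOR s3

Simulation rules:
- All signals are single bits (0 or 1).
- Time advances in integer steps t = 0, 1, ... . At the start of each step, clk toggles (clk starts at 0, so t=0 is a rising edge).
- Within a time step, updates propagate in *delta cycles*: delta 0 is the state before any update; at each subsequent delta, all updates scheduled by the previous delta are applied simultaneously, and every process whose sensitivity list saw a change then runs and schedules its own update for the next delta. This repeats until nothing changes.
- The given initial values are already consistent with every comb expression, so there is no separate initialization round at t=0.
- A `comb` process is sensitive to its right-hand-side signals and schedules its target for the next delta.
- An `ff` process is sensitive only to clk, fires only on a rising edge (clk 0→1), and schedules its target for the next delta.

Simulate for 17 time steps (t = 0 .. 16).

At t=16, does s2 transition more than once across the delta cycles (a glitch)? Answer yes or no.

yes

t=0 Δ0: s1=1 clk=0 s3=1 s2=0 s0=0 s4=0
  Δ1: clk:0→1
  Δ2: s3:1→0
  Δ3: s1:1→0, s2:0→1
  Δ4: s2:1→0, s4:0→1
  Δ5: s2:0→1
  (5Δ to stable)
t=1 Δ0: s1=0 clk=1 s3=0 s2=1 s0=0 s4=1
  Δ1: clk:1→0
  (1Δ to stable)
t=2 Δ0: s1=0 clk=0 s3=0 s2=1 s0=0 s4=1
  Δ1: clk:0→1
  Δ2: s3:0→1
  Δ3: s1:0→1, s2:1→0
  Δ4: s2:0→1, s4:1→0
  Δ5: s2:1→0
  (5Δ to stable)
t=3 Δ0: s1=1 clk=1 s3=1 s2=0 s0=0 s4=0
  Δ1: clk:1→0
  (1Δ to stable)
t=4 Δ0: s1=1 clk=0 s3=1 s2=0 s0=0 s4=0
  Δ1: clk:0→1
  Δ2: s3:1→0
  Δ3: s1:1→0, s2:0→1
  Δ4: s2:1→0, s4:0→1
  Δ5: s2:0→1
  (5Δ to stable)
t=5 Δ0: s1=0 clk=1 s3=0 s2=1 s0=0 s4=1
  Δ1: clk:1→0
  (1Δ to stable)
t=6 Δ0: s1=0 clk=0 s3=0 s2=1 s0=0 s4=1
  Δ1: clk:0→1
  Δ2: s3:0→1
  Δ3: s1:0→1, s2:1→0
  Δ4: s2:0→1, s4:1→0
  Δ5: s2:1→0
  (5Δ to stable)
t=7 Δ0: s1=1 clk=1 s3=1 s2=0 s0=0 s4=0
  Δ1: clk:1→0
  (1Δ to stable)
t=8 Δ0: s1=1 clk=0 s3=1 s2=0 s0=0 s4=0
  Δ1: clk:0→1
  Δ2: s3:1→0
  Δ3: s1:1→0, s2:0→1
  Δ4: s2:1→0, s4:0→1
  Δ5: s2:0→1
  (5Δ to stable)
t=9 Δ0: s1=0 clk=1 s3=0 s2=1 s0=0 s4=1
  Δ1: clk:1→0
  (1Δ to stable)
t=10 Δ0: s1=0 clk=0 s3=0 s2=1 s0=0 s4=1
  Δ1: clk:0→1
  Δ2: s3:0→1
  Δ3: s1:0→1, s2:1→0
  Δ4: s2:0→1, s4:1→0
  Δ5: s2:1→0
  (5Δ to stable)
t=11 Δ0: s1=1 clk=1 s3=1 s2=0 s0=0 s4=0
  Δ1: clk:1→0
  (1Δ to stable)
t=12 Δ0: s1=1 clk=0 s3=1 s2=0 s0=0 s4=0
  Δ1: clk:0→1
  Δ2: s3:1→0
  Δ3: s1:1→0, s2:0→1
  Δ4: s2:1→0, s4:0→1
  Δ5: s2:0→1
  (5Δ to stable)
t=13 Δ0: s1=0 clk=1 s3=0 s2=1 s0=0 s4=1
  Δ1: clk:1→0
  (1Δ to stable)
t=14 Δ0: s1=0 clk=0 s3=0 s2=1 s0=0 s4=1
  Δ1: clk:0→1
  Δ2: s3:0→1
  Δ3: s1:0→1, s2:1→0
  Δ4: s2:0→1, s4:1→0
  Δ5: s2:1→0
  (5Δ to stable)
t=15 Δ0: s1=1 clk=1 s3=1 s2=0 s0=0 s4=0
  Δ1: clk:1→0
  (1Δ to stable)
t=16 Δ0: s1=1 clk=0 s3=1 s2=0 s0=0 s4=0
  Δ1: clk:0→1
  Δ2: s3:1→0
  Δ3: s1:1→0, s2:0→1
  Δ4: s2:1→0, s4:0→1
  Δ5: s2:0→1
  (5Δ to stable)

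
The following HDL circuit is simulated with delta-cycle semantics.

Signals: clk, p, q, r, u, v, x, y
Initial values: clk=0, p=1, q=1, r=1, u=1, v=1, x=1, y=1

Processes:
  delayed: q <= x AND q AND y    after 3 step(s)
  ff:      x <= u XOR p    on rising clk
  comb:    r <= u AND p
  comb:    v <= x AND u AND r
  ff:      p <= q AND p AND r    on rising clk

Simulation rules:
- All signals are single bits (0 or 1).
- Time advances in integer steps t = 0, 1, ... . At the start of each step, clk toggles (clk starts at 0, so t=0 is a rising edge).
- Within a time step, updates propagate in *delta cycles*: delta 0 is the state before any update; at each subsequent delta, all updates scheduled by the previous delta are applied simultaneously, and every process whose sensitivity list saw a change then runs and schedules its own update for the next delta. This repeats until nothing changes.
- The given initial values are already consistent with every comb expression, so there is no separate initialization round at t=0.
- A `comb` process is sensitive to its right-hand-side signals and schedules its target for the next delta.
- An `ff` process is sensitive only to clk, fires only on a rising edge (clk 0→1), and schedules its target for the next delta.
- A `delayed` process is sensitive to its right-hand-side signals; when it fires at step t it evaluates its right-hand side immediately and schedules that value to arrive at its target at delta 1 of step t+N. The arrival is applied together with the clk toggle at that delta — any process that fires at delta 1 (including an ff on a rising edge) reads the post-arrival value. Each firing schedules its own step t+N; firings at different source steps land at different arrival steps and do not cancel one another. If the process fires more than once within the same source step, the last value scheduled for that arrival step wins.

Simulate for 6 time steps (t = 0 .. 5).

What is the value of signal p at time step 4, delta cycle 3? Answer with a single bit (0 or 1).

0

[bits: u,r,y,x,clk,p,v,q]
t=0: Δ0=11110111 Δ1=11111111 Δ2=11101111 Δ3=11101101 | 3Δ
t=1: Δ0=11101101 Δ1=11100101 | 1Δ
t=2: Δ0=11100101 Δ1=11101101 | 1Δ
t=3: Δ0=11101101 Δ1=11100100 | 1Δ
t=4: Δ0=11100100 Δ1=11101100 Δ2=11101000 Δ3=10101000 | 3Δ
t=5: Δ0=10101000 Δ1=10100000 | 1Δ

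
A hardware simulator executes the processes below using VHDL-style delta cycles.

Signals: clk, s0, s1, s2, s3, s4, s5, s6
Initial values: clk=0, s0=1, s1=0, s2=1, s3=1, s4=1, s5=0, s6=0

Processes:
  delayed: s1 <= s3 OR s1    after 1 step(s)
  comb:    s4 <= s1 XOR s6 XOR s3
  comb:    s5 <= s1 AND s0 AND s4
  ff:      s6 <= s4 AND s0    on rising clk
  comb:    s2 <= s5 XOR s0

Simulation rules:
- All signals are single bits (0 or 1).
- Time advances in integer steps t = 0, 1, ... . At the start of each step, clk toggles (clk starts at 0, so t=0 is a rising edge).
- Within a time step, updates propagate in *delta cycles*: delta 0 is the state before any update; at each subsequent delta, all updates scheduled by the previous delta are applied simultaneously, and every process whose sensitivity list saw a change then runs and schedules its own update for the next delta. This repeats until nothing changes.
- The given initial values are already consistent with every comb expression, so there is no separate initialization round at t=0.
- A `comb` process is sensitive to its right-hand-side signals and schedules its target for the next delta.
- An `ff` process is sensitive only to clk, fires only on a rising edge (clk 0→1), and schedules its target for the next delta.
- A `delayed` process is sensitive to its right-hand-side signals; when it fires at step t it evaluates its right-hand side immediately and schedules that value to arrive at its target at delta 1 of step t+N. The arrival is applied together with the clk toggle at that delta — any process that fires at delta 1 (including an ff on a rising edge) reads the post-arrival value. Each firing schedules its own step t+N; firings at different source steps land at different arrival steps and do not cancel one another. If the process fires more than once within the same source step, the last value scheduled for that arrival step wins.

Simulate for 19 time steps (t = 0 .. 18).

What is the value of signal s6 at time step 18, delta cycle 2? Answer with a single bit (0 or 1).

0

t0.Δ0 s4=1 s5=0 s0=1 clk=0 s1=0 s2=1 s3=1 s6=0
t0.Δ1 s4=1 s5=0 s0=1 clk=1 s1=0 s2=1 s3=1 s6=0
t0.Δ2 s4=1 s5=0 s0=1 clk=1 s1=0 s2=1 s3=1 s6=1
t0.Δ3 s4=0 s5=0 s0=1 clk=1 s1=0 s2=1 s3=1 s6=1
t1.Δ0 s4=0 s5=0 s0=1 clk=1 s1=0 s2=1 s3=1 s6=1
t1.Δ1 s4=0 s5=0 s0=1 clk=0 s1=0 s2=1 s3=1 s6=1
t2.Δ0 s4=0 s5=0 s0=1 clk=0 s1=0 s2=1 s3=1 s6=1
t2.Δ1 s4=0 s5=0 s0=1 clk=1 s1=0 s2=1 s3=1 s6=1
t2.Δ2 s4=0 s5=0 s0=1 clk=1 s1=0 s2=1 s3=1 s6=0
t2.Δ3 s4=1 s5=0 s0=1 clk=1 s1=0 s2=1 s3=1 s6=0
t3.Δ0 s4=1 s5=0 s0=1 clk=1 s1=0 s2=1 s3=1 s6=0
t3.Δ1 s4=1 s5=0 s0=1 clk=0 s1=0 s2=1 s3=1 s6=0
t4.Δ0 s4=1 s5=0 s0=1 clk=0 s1=0 s2=1 s3=1 s6=0
t4.Δ1 s4=1 s5=0 s0=1 clk=1 s1=0 s2=1 s3=1 s6=0
t4.Δ2 s4=1 s5=0 s0=1 clk=1 s1=0 s2=1 s3=1 s6=1
t4.Δ3 s4=0 s5=0 s0=1 clk=1 s1=0 s2=1 s3=1 s6=1
t5.Δ0 s4=0 s5=0 s0=1 clk=1 s1=0 s2=1 s3=1 s6=1
t5.Δ1 s4=0 s5=0 s0=1 clk=0 s1=0 s2=1 s3=1 s6=1
t6.Δ0 s4=0 s5=0 s0=1 clk=0 s1=0 s2=1 s3=1 s6=1
t6.Δ1 s4=0 s5=0 s0=1 clk=1 s1=0 s2=1 s3=1 s6=1
t6.Δ2 s4=0 s5=0 s0=1 clk=1 s1=0 s2=1 s3=1 s6=0
t6.Δ3 s4=1 s5=0 s0=1 clk=1 s1=0 s2=1 s3=1 s6=0
t7.Δ0 s4=1 s5=0 s0=1 clk=1 s1=0 s2=1 s3=1 s6=0
t7.Δ1 s4=1 s5=0 s0=1 clk=0 s1=0 s2=1 s3=1 s6=0
t8.Δ0 s4=1 s5=0 s0=1 clk=0 s1=0 s2=1 s3=1 s6=0
t8.Δ1 s4=1 s5=0 s0=1 clk=1 s1=0 s2=1 s3=1 s6=0
t8.Δ2 s4=1 s5=0 s0=1 clk=1 s1=0 s2=1 s3=1 s6=1
t8.Δ3 s4=0 s5=0 s0=1 clk=1 s1=0 s2=1 s3=1 s6=1
t9.Δ0 s4=0 s5=0 s0=1 clk=1 s1=0 s2=1 s3=1 s6=1
t9.Δ1 s4=0 s5=0 s0=1 clk=0 s1=0 s2=1 s3=1 s6=1
t10.Δ0 s4=0 s5=0 s0=1 clk=0 s1=0 s2=1 s3=1 s6=1
t10.Δ1 s4=0 s5=0 s0=1 clk=1 s1=0 s2=1 s3=1 s6=1
t10.Δ2 s4=0 s5=0 s0=1 clk=1 s1=0 s2=1 s3=1 s6=0
t10.Δ3 s4=1 s5=0 s0=1 clk=1 s1=0 s2=1 s3=1 s6=0
t11.Δ0 s4=1 s5=0 s0=1 clk=1 s1=0 s2=1 s3=1 s6=0
t11.Δ1 s4=1 s5=0 s0=1 clk=0 s1=0 s2=1 s3=1 s6=0
t12.Δ0 s4=1 s5=0 s0=1 clk=0 s1=0 s2=1 s3=1 s6=0
t12.Δ1 s4=1 s5=0 s0=1 clk=1 s1=0 s2=1 s3=1 s6=0
t12.Δ2 s4=1 s5=0 s0=1 clk=1 s1=0 s2=1 s3=1 s6=1
t12.Δ3 s4=0 s5=0 s0=1 clk=1 s1=0 s2=1 s3=1 s6=1
t13.Δ0 s4=0 s5=0 s0=1 clk=1 s1=0 s2=1 s3=1 s6=1
t13.Δ1 s4=0 s5=0 s0=1 clk=0 s1=0 s2=1 s3=1 s6=1
t14.Δ0 s4=0 s5=0 s0=1 clk=0 s1=0 s2=1 s3=1 s6=1
t14.Δ1 s4=0 s5=0 s0=1 clk=1 s1=0 s2=1 s3=1 s6=1
t14.Δ2 s4=0 s5=0 s0=1 clk=1 s1=0 s2=1 s3=1 s6=0
t14.Δ3 s4=1 s5=0 s0=1 clk=1 s1=0 s2=1 s3=1 s6=0
t15.Δ0 s4=1 s5=0 s0=1 clk=1 s1=0 s2=1 s3=1 s6=0
t15.Δ1 s4=1 s5=0 s0=1 clk=0 s1=0 s2=1 s3=1 s6=0
t16.Δ0 s4=1 s5=0 s0=1 clk=0 s1=0 s2=1 s3=1 s6=0
t16.Δ1 s4=1 s5=0 s0=1 clk=1 s1=0 s2=1 s3=1 s6=0
t16.Δ2 s4=1 s5=0 s0=1 clk=1 s1=0 s2=1 s3=1 s6=1
t16.Δ3 s4=0 s5=0 s0=1 clk=1 s1=0 s2=1 s3=1 s6=1
t17.Δ0 s4=0 s5=0 s0=1 clk=1 s1=0 s2=1 s3=1 s6=1
t17.Δ1 s4=0 s5=0 s0=1 clk=0 s1=0 s2=1 s3=1 s6=1
t18.Δ0 s4=0 s5=0 s0=1 clk=0 s1=0 s2=1 s3=1 s6=1
t18.Δ1 s4=0 s5=0 s0=1 clk=1 s1=0 s2=1 s3=1 s6=1
t18.Δ2 s4=0 s5=0 s0=1 clk=1 s1=0 s2=1 s3=1 s6=0
t18.Δ3 s4=1 s5=0 s0=1 clk=1 s1=0 s2=1 s3=1 s6=0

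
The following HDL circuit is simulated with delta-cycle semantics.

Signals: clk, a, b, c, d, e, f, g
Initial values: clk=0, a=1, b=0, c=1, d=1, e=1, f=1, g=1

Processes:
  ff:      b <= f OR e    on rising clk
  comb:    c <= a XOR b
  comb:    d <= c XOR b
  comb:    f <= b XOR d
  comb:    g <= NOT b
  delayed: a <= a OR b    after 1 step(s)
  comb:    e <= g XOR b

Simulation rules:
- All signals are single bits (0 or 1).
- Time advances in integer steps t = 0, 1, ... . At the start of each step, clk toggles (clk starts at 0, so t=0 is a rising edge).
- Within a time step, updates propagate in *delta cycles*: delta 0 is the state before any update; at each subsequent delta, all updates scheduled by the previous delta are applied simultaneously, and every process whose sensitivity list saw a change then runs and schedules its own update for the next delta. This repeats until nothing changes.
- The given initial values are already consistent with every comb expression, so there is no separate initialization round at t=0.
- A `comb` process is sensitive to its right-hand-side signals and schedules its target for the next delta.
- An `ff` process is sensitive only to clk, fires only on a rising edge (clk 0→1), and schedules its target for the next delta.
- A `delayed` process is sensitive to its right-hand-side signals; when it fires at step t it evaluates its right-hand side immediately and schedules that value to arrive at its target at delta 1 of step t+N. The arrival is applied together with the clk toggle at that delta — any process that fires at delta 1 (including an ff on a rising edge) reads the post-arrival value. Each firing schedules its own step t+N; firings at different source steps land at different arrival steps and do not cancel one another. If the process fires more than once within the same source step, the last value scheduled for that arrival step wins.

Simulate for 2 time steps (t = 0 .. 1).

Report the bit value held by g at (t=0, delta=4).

0

t0.Δ0 b=0 a=1 d=1 g=1 c=1 e=1 f=1 clk=0
t0.Δ1 b=0 a=1 d=1 g=1 c=1 e=1 f=1 clk=1
t0.Δ2 b=1 a=1 d=1 g=1 c=1 e=1 f=1 clk=1
t0.Δ3 b=1 a=1 d=0 g=0 c=0 e=0 f=0 clk=1
t0.Δ4 b=1 a=1 d=1 g=0 c=0 e=1 f=1 clk=1
t0.Δ5 b=1 a=1 d=1 g=0 c=0 e=1 f=0 clk=1
t1.Δ0 b=1 a=1 d=1 g=0 c=0 e=1 f=0 clk=1
t1.Δ1 b=1 a=1 d=1 g=0 c=0 e=1 f=0 clk=0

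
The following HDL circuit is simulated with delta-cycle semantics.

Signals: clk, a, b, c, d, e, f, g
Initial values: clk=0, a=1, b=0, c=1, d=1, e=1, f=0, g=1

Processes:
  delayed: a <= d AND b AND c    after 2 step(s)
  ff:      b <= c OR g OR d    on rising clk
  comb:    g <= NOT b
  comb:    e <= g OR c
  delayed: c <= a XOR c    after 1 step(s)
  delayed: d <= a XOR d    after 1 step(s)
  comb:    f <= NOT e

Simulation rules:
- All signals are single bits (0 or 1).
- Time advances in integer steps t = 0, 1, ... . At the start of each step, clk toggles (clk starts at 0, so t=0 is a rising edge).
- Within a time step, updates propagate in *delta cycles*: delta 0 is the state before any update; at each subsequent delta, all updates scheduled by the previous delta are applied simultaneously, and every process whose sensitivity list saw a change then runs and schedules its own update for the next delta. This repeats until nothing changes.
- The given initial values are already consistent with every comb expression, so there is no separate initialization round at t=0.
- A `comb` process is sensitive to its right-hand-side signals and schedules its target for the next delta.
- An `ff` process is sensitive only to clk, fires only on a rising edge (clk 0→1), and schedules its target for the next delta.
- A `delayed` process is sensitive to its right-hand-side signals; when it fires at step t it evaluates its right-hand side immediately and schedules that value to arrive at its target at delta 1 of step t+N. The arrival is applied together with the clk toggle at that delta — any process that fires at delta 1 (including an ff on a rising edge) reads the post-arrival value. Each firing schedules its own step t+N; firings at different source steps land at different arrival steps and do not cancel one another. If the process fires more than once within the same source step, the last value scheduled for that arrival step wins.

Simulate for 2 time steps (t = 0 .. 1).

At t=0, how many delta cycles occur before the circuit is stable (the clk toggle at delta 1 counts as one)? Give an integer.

3

[bits: d,c,f,g,clk,a,b,e]
t=0: Δ0=11010101 Δ1=11011101 Δ2=11011111 Δ3=11001111 | 3Δ
t=1: Δ0=11001111 Δ1=11000111 | 1Δ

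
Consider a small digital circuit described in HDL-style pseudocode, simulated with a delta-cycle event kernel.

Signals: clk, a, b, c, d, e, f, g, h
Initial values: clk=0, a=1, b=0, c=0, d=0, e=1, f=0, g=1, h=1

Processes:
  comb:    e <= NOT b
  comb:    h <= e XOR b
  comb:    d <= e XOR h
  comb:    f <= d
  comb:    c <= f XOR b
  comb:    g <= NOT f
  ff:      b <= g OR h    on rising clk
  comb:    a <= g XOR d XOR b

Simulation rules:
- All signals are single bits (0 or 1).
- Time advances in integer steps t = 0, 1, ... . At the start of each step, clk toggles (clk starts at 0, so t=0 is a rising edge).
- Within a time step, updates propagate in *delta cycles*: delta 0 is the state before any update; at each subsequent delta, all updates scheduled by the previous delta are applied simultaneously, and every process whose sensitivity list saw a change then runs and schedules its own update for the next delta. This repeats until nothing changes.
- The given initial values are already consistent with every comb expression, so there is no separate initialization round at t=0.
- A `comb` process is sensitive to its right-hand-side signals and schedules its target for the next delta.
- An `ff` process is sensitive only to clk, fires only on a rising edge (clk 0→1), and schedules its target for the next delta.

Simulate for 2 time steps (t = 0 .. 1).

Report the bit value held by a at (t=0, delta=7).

t0.Δ0 h=1 clk=0 c=0 b=0 e=1 d=0 a=1 f=0 g=1
t0.Δ1 h=1 clk=1 c=0 b=0 e=1 d=0 a=1 f=0 g=1
t0.Δ2 h=1 clk=1 c=0 b=1 e=1 d=0 a=1 f=0 g=1
t0.Δ3 h=0 clk=1 c=1 b=1 e=0 d=0 a=0 f=0 g=1
t0.Δ4 h=1 clk=1 c=1 b=1 e=0 d=0 a=0 f=0 g=1
t0.Δ5 h=1 clk=1 c=1 b=1 e=0 d=1 a=0 f=0 g=1
t0.Δ6 h=1 clk=1 c=1 b=1 e=0 d=1 a=1 f=1 g=1
t0.Δ7 h=1 clk=1 c=0 b=1 e=0 d=1 a=1 f=1 g=0
t0.Δ8 h=1 clk=1 c=0 b=1 e=0 d=1 a=0 f=1 g=0
t1.Δ0 h=1 clk=1 c=0 b=1 e=0 d=1 a=0 f=1 g=0
t1.Δ1 h=1 clk=0 c=0 b=1 e=0 d=1 a=0 f=1 g=0

1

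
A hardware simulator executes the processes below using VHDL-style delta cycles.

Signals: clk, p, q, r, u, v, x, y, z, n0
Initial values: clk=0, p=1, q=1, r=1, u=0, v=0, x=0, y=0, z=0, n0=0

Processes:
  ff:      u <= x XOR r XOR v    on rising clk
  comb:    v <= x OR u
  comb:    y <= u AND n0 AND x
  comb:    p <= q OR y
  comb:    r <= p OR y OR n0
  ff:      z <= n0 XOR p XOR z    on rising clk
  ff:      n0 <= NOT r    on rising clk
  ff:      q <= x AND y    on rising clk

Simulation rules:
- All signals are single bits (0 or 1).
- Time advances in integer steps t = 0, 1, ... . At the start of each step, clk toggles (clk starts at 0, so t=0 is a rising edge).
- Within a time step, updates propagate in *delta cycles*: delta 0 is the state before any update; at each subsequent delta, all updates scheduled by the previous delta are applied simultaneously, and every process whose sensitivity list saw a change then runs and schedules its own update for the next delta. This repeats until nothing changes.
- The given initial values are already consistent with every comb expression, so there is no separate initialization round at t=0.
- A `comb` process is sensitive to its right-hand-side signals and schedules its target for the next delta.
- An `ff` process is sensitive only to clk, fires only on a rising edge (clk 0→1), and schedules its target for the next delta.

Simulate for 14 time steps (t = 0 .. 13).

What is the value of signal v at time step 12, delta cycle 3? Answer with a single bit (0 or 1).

0

t0.Δ0 u=0 q=1 z=0 y=0 p=1 n0=0 v=0 r=1 x=0 clk=0
t0.Δ1 u=0 q=1 z=0 y=0 p=1 n0=0 v=0 r=1 x=0 clk=1
t0.Δ2 u=1 q=0 z=1 y=0 p=1 n0=0 v=0 r=1 x=0 clk=1
t0.Δ3 u=1 q=0 z=1 y=0 p=0 n0=0 v=1 r=1 x=0 clk=1
t0.Δ4 u=1 q=0 z=1 y=0 p=0 n0=0 v=1 r=0 x=0 clk=1
t1.Δ0 u=1 q=0 z=1 y=0 p=0 n0=0 v=1 r=0 x=0 clk=1
t1.Δ1 u=1 q=0 z=1 y=0 p=0 n0=0 v=1 r=0 x=0 clk=0
t2.Δ0 u=1 q=0 z=1 y=0 p=0 n0=0 v=1 r=0 x=0 clk=0
t2.Δ1 u=1 q=0 z=1 y=0 p=0 n0=0 v=1 r=0 x=0 clk=1
t2.Δ2 u=1 q=0 z=1 y=0 p=0 n0=1 v=1 r=0 x=0 clk=1
t2.Δ3 u=1 q=0 z=1 y=0 p=0 n0=1 v=1 r=1 x=0 clk=1
t3.Δ0 u=1 q=0 z=1 y=0 p=0 n0=1 v=1 r=1 x=0 clk=1
t3.Δ1 u=1 q=0 z=1 y=0 p=0 n0=1 v=1 r=1 x=0 clk=0
t4.Δ0 u=1 q=0 z=1 y=0 p=0 n0=1 v=1 r=1 x=0 clk=0
t4.Δ1 u=1 q=0 z=1 y=0 p=0 n0=1 v=1 r=1 x=0 clk=1
t4.Δ2 u=0 q=0 z=0 y=0 p=0 n0=0 v=1 r=1 x=0 clk=1
t4.Δ3 u=0 q=0 z=0 y=0 p=0 n0=0 v=0 r=0 x=0 clk=1
t5.Δ0 u=0 q=0 z=0 y=0 p=0 n0=0 v=0 r=0 x=0 clk=1
t5.Δ1 u=0 q=0 z=0 y=0 p=0 n0=0 v=0 r=0 x=0 clk=0
t6.Δ0 u=0 q=0 z=0 y=0 p=0 n0=0 v=0 r=0 x=0 clk=0
t6.Δ1 u=0 q=0 z=0 y=0 p=0 n0=0 v=0 r=0 x=0 clk=1
t6.Δ2 u=0 q=0 z=0 y=0 p=0 n0=1 v=0 r=0 x=0 clk=1
t6.Δ3 u=0 q=0 z=0 y=0 p=0 n0=1 v=0 r=1 x=0 clk=1
t7.Δ0 u=0 q=0 z=0 y=0 p=0 n0=1 v=0 r=1 x=0 clk=1
t7.Δ1 u=0 q=0 z=0 y=0 p=0 n0=1 v=0 r=1 x=0 clk=0
t8.Δ0 u=0 q=0 z=0 y=0 p=0 n0=1 v=0 r=1 x=0 clk=0
t8.Δ1 u=0 q=0 z=0 y=0 p=0 n0=1 v=0 r=1 x=0 clk=1
t8.Δ2 u=1 q=0 z=1 y=0 p=0 n0=0 v=0 r=1 x=0 clk=1
t8.Δ3 u=1 q=0 z=1 y=0 p=0 n0=0 v=1 r=0 x=0 clk=1
t9.Δ0 u=1 q=0 z=1 y=0 p=0 n0=0 v=1 r=0 x=0 clk=1
t9.Δ1 u=1 q=0 z=1 y=0 p=0 n0=0 v=1 r=0 x=0 clk=0
t10.Δ0 u=1 q=0 z=1 y=0 p=0 n0=0 v=1 r=0 x=0 clk=0
t10.Δ1 u=1 q=0 z=1 y=0 p=0 n0=0 v=1 r=0 x=0 clk=1
t10.Δ2 u=1 q=0 z=1 y=0 p=0 n0=1 v=1 r=0 x=0 clk=1
t10.Δ3 u=1 q=0 z=1 y=0 p=0 n0=1 v=1 r=1 x=0 clk=1
t11.Δ0 u=1 q=0 z=1 y=0 p=0 n0=1 v=1 r=1 x=0 clk=1
t11.Δ1 u=1 q=0 z=1 y=0 p=0 n0=1 v=1 r=1 x=0 clk=0
t12.Δ0 u=1 q=0 z=1 y=0 p=0 n0=1 v=1 r=1 x=0 clk=0
t12.Δ1 u=1 q=0 z=1 y=0 p=0 n0=1 v=1 r=1 x=0 clk=1
t12.Δ2 u=0 q=0 z=0 y=0 p=0 n0=0 v=1 r=1 x=0 clk=1
t12.Δ3 u=0 q=0 z=0 y=0 p=0 n0=0 v=0 r=0 x=0 clk=1
t13.Δ0 u=0 q=0 z=0 y=0 p=0 n0=0 v=0 r=0 x=0 clk=1
t13.Δ1 u=0 q=0 z=0 y=0 p=0 n0=0 v=0 r=0 x=0 clk=0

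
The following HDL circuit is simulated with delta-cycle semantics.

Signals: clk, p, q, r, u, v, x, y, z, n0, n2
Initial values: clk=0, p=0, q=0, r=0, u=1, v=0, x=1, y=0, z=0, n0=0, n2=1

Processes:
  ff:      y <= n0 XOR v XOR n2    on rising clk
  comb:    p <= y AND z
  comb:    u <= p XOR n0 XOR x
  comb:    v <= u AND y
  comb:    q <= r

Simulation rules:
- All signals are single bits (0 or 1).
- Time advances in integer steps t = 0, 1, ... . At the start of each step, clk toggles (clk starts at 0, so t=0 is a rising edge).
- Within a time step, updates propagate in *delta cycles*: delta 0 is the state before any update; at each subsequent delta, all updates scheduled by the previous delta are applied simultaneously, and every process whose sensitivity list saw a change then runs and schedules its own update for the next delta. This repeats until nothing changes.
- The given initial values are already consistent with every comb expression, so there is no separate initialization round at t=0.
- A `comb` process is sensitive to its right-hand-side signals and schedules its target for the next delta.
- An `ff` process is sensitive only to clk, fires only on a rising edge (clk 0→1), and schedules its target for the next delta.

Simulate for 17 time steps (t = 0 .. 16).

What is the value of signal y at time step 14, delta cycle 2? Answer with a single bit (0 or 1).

0

t=0 Δ0: z=0 p=0 x=1 clk=0 n0=0 v=0 n2=1 q=0 r=0 y=0 u=1
  Δ1: clk:0→1
  Δ2: y:0→1
  Δ3: v:0→1
  (3Δ to stable)
t=1 Δ0: z=0 p=0 x=1 clk=1 n0=0 v=1 n2=1 q=0 r=0 y=1 u=1
  Δ1: clk:1→0
  (1Δ to stable)
t=2 Δ0: z=0 p=0 x=1 clk=0 n0=0 v=1 n2=1 q=0 r=0 y=1 u=1
  Δ1: clk:0→1
  Δ2: y:1→0
  Δ3: v:1→0
  (3Δ to stable)
t=3 Δ0: z=0 p=0 x=1 clk=1 n0=0 v=0 n2=1 q=0 r=0 y=0 u=1
  Δ1: clk:1→0
  (1Δ to stable)
t=4 Δ0: z=0 p=0 x=1 clk=0 n0=0 v=0 n2=1 q=0 r=0 y=0 u=1
  Δ1: clk:0→1
  Δ2: y:0→1
  Δ3: v:0→1
  (3Δ to stable)
t=5 Δ0: z=0 p=0 x=1 clk=1 n0=0 v=1 n2=1 q=0 r=0 y=1 u=1
  Δ1: clk:1→0
  (1Δ to stable)
t=6 Δ0: z=0 p=0 x=1 clk=0 n0=0 v=1 n2=1 q=0 r=0 y=1 u=1
  Δ1: clk:0→1
  Δ2: y:1→0
  Δ3: v:1→0
  (3Δ to stable)
t=7 Δ0: z=0 p=0 x=1 clk=1 n0=0 v=0 n2=1 q=0 r=0 y=0 u=1
  Δ1: clk:1→0
  (1Δ to stable)
t=8 Δ0: z=0 p=0 x=1 clk=0 n0=0 v=0 n2=1 q=0 r=0 y=0 u=1
  Δ1: clk:0→1
  Δ2: y:0→1
  Δ3: v:0→1
  (3Δ to stable)
t=9 Δ0: z=0 p=0 x=1 clk=1 n0=0 v=1 n2=1 q=0 r=0 y=1 u=1
  Δ1: clk:1→0
  (1Δ to stable)
t=10 Δ0: z=0 p=0 x=1 clk=0 n0=0 v=1 n2=1 q=0 r=0 y=1 u=1
  Δ1: clk:0→1
  Δ2: y:1→0
  Δ3: v:1→0
  (3Δ to stable)
t=11 Δ0: z=0 p=0 x=1 clk=1 n0=0 v=0 n2=1 q=0 r=0 y=0 u=1
  Δ1: clk:1→0
  (1Δ to stable)
t=12 Δ0: z=0 p=0 x=1 clk=0 n0=0 v=0 n2=1 q=0 r=0 y=0 u=1
  Δ1: clk:0→1
  Δ2: y:0→1
  Δ3: v:0→1
  (3Δ to stable)
t=13 Δ0: z=0 p=0 x=1 clk=1 n0=0 v=1 n2=1 q=0 r=0 y=1 u=1
  Δ1: clk:1→0
  (1Δ to stable)
t=14 Δ0: z=0 p=0 x=1 clk=0 n0=0 v=1 n2=1 q=0 r=0 y=1 u=1
  Δ1: clk:0→1
  Δ2: y:1→0
  Δ3: v:1→0
  (3Δ to stable)
t=15 Δ0: z=0 p=0 x=1 clk=1 n0=0 v=0 n2=1 q=0 r=0 y=0 u=1
  Δ1: clk:1→0
  (1Δ to stable)
t=16 Δ0: z=0 p=0 x=1 clk=0 n0=0 v=0 n2=1 q=0 r=0 y=0 u=1
  Δ1: clk:0→1
  Δ2: y:0→1
  Δ3: v:0→1
  (3Δ to stable)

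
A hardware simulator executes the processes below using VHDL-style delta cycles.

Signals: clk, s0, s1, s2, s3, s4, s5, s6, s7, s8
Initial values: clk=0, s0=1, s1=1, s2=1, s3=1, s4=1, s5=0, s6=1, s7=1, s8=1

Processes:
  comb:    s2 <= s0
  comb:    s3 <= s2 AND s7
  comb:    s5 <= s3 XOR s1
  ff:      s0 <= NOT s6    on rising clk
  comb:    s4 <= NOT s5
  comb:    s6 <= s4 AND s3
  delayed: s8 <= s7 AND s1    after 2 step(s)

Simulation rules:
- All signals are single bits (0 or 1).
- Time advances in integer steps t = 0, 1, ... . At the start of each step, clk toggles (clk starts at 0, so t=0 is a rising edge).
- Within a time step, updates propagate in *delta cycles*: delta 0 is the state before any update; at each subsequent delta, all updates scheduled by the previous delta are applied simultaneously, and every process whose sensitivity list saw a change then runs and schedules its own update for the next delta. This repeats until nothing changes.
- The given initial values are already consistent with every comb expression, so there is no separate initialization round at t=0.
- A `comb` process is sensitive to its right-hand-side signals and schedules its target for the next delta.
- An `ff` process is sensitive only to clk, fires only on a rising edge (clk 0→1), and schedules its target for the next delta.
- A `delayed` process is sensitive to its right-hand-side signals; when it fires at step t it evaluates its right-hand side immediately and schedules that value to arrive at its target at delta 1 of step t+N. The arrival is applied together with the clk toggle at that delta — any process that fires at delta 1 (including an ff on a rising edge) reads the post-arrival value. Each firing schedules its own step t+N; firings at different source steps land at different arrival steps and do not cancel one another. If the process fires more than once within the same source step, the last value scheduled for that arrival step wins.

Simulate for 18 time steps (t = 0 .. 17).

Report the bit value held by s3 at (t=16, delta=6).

0

t=0 Δ0: clk=0 s4=1 s3=1 s8=1 s0=1 s5=0 s2=1 s6=1 s7=1 s1=1
  Δ1: clk:0→1
  Δ2: s0:1→0
  Δ3: s2:1→0
  Δ4: s3:1→0
  Δ5: s5:0→1, s6:1→0
  Δ6: s4:1→0
  (6Δ to stable)
t=1 Δ0: clk=1 s4=0 s3=0 s8=1 s0=0 s5=1 s2=0 s6=0 s7=1 s1=1
  Δ1: clk:1→0
  (1Δ to stable)
t=2 Δ0: clk=0 s4=0 s3=0 s8=1 s0=0 s5=1 s2=0 s6=0 s7=1 s1=1
  Δ1: clk:0→1
  Δ2: s0:0→1
  Δ3: s2:0→1
  Δ4: s3:0→1
  Δ5: s5:1→0
  Δ6: s4:0→1
  Δ7: s6:0→1
  (7Δ to stable)
t=3 Δ0: clk=1 s4=1 s3=1 s8=1 s0=1 s5=0 s2=1 s6=1 s7=1 s1=1
  Δ1: clk:1→0
  (1Δ to stable)
t=4 Δ0: clk=0 s4=1 s3=1 s8=1 s0=1 s5=0 s2=1 s6=1 s7=1 s1=1
  Δ1: clk:0→1
  Δ2: s0:1→0
  Δ3: s2:1→0
  Δ4: s3:1→0
  Δ5: s5:0→1, s6:1→0
  Δ6: s4:1→0
  (6Δ to stable)
t=5 Δ0: clk=1 s4=0 s3=0 s8=1 s0=0 s5=1 s2=0 s6=0 s7=1 s1=1
  Δ1: clk:1→0
  (1Δ to stable)
t=6 Δ0: clk=0 s4=0 s3=0 s8=1 s0=0 s5=1 s2=0 s6=0 s7=1 s1=1
  Δ1: clk:0→1
  Δ2: s0:0→1
  Δ3: s2:0→1
  Δ4: s3:0→1
  Δ5: s5:1→0
  Δ6: s4:0→1
  Δ7: s6:0→1
  (7Δ to stable)
t=7 Δ0: clk=1 s4=1 s3=1 s8=1 s0=1 s5=0 s2=1 s6=1 s7=1 s1=1
  Δ1: clk:1→0
  (1Δ to stable)
t=8 Δ0: clk=0 s4=1 s3=1 s8=1 s0=1 s5=0 s2=1 s6=1 s7=1 s1=1
  Δ1: clk:0→1
  Δ2: s0:1→0
  Δ3: s2:1→0
  Δ4: s3:1→0
  Δ5: s5:0→1, s6:1→0
  Δ6: s4:1→0
  (6Δ to stable)
t=9 Δ0: clk=1 s4=0 s3=0 s8=1 s0=0 s5=1 s2=0 s6=0 s7=1 s1=1
  Δ1: clk:1→0
  (1Δ to stable)
t=10 Δ0: clk=0 s4=0 s3=0 s8=1 s0=0 s5=1 s2=0 s6=0 s7=1 s1=1
  Δ1: clk:0→1
  Δ2: s0:0→1
  Δ3: s2:0→1
  Δ4: s3:0→1
  Δ5: s5:1→0
  Δ6: s4:0→1
  Δ7: s6:0→1
  (7Δ to stable)
t=11 Δ0: clk=1 s4=1 s3=1 s8=1 s0=1 s5=0 s2=1 s6=1 s7=1 s1=1
  Δ1: clk:1→0
  (1Δ to stable)
t=12 Δ0: clk=0 s4=1 s3=1 s8=1 s0=1 s5=0 s2=1 s6=1 s7=1 s1=1
  Δ1: clk:0→1
  Δ2: s0:1→0
  Δ3: s2:1→0
  Δ4: s3:1→0
  Δ5: s5:0→1, s6:1→0
  Δ6: s4:1→0
  (6Δ to stable)
t=13 Δ0: clk=1 s4=0 s3=0 s8=1 s0=0 s5=1 s2=0 s6=0 s7=1 s1=1
  Δ1: clk:1→0
  (1Δ to stable)
t=14 Δ0: clk=0 s4=0 s3=0 s8=1 s0=0 s5=1 s2=0 s6=0 s7=1 s1=1
  Δ1: clk:0→1
  Δ2: s0:0→1
  Δ3: s2:0→1
  Δ4: s3:0→1
  Δ5: s5:1→0
  Δ6: s4:0→1
  Δ7: s6:0→1
  (7Δ to stable)
t=15 Δ0: clk=1 s4=1 s3=1 s8=1 s0=1 s5=0 s2=1 s6=1 s7=1 s1=1
  Δ1: clk:1→0
  (1Δ to stable)
t=16 Δ0: clk=0 s4=1 s3=1 s8=1 s0=1 s5=0 s2=1 s6=1 s7=1 s1=1
  Δ1: clk:0→1
  Δ2: s0:1→0
  Δ3: s2:1→0
  Δ4: s3:1→0
  Δ5: s5:0→1, s6:1→0
  Δ6: s4:1→0
  (6Δ to stable)
t=17 Δ0: clk=1 s4=0 s3=0 s8=1 s0=0 s5=1 s2=0 s6=0 s7=1 s1=1
  Δ1: clk:1→0
  (1Δ to stable)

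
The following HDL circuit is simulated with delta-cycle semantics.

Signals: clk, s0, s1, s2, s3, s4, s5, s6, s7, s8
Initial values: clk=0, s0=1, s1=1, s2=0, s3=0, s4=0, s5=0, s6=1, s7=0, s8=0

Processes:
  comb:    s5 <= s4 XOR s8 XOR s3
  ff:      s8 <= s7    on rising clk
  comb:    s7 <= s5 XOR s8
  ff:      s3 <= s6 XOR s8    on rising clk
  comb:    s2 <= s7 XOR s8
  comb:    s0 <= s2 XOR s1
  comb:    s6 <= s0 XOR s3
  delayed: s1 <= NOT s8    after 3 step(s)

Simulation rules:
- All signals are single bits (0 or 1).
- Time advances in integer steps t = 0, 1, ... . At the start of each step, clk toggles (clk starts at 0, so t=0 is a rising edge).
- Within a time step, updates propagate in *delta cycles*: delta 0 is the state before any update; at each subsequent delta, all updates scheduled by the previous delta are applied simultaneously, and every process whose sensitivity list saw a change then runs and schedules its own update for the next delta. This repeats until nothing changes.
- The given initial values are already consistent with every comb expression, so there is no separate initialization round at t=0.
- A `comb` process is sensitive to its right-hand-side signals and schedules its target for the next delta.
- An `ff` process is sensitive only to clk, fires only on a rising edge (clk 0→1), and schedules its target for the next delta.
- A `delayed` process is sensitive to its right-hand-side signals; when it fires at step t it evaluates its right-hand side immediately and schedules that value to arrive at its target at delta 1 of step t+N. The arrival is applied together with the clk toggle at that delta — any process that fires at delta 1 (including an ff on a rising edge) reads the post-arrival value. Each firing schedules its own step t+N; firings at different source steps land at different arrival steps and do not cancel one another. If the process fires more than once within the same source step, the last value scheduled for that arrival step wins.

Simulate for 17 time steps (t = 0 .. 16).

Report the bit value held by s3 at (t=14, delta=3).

t=0 Δ0: s2=0 clk=0 s6=1 s8=0 s7=0 s5=0 s4=0 s0=1 s1=1 s3=0
  Δ1: clk:0→1
  Δ2: s3:0→1
  Δ3: s6:1→0, s5:0→1
  Δ4: s7:0→1
  Δ5: s2:0→1
  Δ6: s0:1→0
  Δ7: s6:0→1
  (7Δ to stable)
t=1 Δ0: s2=1 clk=1 s6=1 s8=0 s7=1 s5=1 s4=0 s0=0 s1=1 s3=1
  Δ1: clk:1→0
  (1Δ to stable)
t=2 Δ0: s2=1 clk=0 s6=1 s8=0 s7=1 s5=1 s4=0 s0=0 s1=1 s3=1
  Δ1: clk:0→1
  Δ2: s8:0→1
  Δ3: s2:1→0, s7:1→0, s5:1→0
  Δ4: s2:0→1, s7:0→1, s0:0→1
  Δ5: s2:1→0, s6:1→0, s0:1→0
  Δ6: s6:0→1, s0:0→1
  Δ7: s6:1→0
  (7Δ to stable)
t=3 Δ0: s2=0 clk=1 s6=0 s8=1 s7=1 s5=0 s4=0 s0=1 s1=1 s3=1
  Δ1: clk:1→0
  (1Δ to stable)
t=4 Δ0: s2=0 clk=0 s6=0 s8=1 s7=1 s5=0 s4=0 s0=1 s1=1 s3=1
  Δ1: clk:0→1
  (1Δ to stable)
t=5 Δ0: s2=0 clk=1 s6=0 s8=1 s7=1 s5=0 s4=0 s0=1 s1=1 s3=1
  Δ1: clk:1→0, s1:1→0
  Δ2: s0:1→0
  Δ3: s6:0→1
  (3Δ to stable)
t=6 Δ0: s2=0 clk=0 s6=1 s8=1 s7=1 s5=0 s4=0 s0=0 s1=0 s3=1
  Δ1: clk:0→1
  Δ2: s3:1→0
  Δ3: s6:1→0, s5:0→1
  Δ4: s7:1→0
  Δ5: s2:0→1
  Δ6: s0:0→1
  Δ7: s6:0→1
  (7Δ to stable)
t=7 Δ0: s2=1 clk=1 s6=1 s8=1 s7=0 s5=1 s4=0 s0=1 s1=0 s3=0
  Δ1: clk:1→0
  (1Δ to stable)
t=8 Δ0: s2=1 clk=0 s6=1 s8=1 s7=0 s5=1 s4=0 s0=1 s1=0 s3=0
  Δ1: clk:0→1
  Δ2: s8:1→0
  Δ3: s2:1→0, s7:0→1, s5:1→0
  Δ4: s2:0→1, s7:1→0, s0:1→0
  Δ5: s2:1→0, s6:1→0, s0:0→1
  Δ6: s6:0→1, s0:1→0
  Δ7: s6:1→0
  (7Δ to stable)
t=9 Δ0: s2=0 clk=1 s6=0 s8=0 s7=0 s5=0 s4=0 s0=0 s1=0 s3=0
  Δ1: clk:1→0
  (1Δ to stable)
t=10 Δ0: s2=0 clk=0 s6=0 s8=0 s7=0 s5=0 s4=0 s0=0 s1=0 s3=0
  Δ1: clk:0→1
  (1Δ to stable)
t=11 Δ0: s2=0 clk=1 s6=0 s8=0 s7=0 s5=0 s4=0 s0=0 s1=0 s3=0
  Δ1: clk:1→0, s1:0→1
  Δ2: s0:0→1
  Δ3: s6:0→1
  (3Δ to stable)
t=12 Δ0: s2=0 clk=0 s6=1 s8=0 s7=0 s5=0 s4=0 s0=1 s1=1 s3=0
  Δ1: clk:0→1
  Δ2: s3:0→1
  Δ3: s6:1→0, s5:0→1
  Δ4: s7:0→1
  Δ5: s2:0→1
  Δ6: s0:1→0
  Δ7: s6:0→1
  (7Δ to stable)
t=13 Δ0: s2=1 clk=1 s6=1 s8=0 s7=1 s5=1 s4=0 s0=0 s1=1 s3=1
  Δ1: clk:1→0
  (1Δ to stable)
t=14 Δ0: s2=1 clk=0 s6=1 s8=0 s7=1 s5=1 s4=0 s0=0 s1=1 s3=1
  Δ1: clk:0→1
  Δ2: s8:0→1
  Δ3: s2:1→0, s7:1→0, s5:1→0
  Δ4: s2:0→1, s7:0→1, s0:0→1
  Δ5: s2:1→0, s6:1→0, s0:1→0
  Δ6: s6:0→1, s0:0→1
  Δ7: s6:1→0
  (7Δ to stable)
t=15 Δ0: s2=0 clk=1 s6=0 s8=1 s7=1 s5=0 s4=0 s0=1 s1=1 s3=1
  Δ1: clk:1→0
  (1Δ to stable)
t=16 Δ0: s2=0 clk=0 s6=0 s8=1 s7=1 s5=0 s4=0 s0=1 s1=1 s3=1
  Δ1: clk:0→1
  (1Δ to stable)

1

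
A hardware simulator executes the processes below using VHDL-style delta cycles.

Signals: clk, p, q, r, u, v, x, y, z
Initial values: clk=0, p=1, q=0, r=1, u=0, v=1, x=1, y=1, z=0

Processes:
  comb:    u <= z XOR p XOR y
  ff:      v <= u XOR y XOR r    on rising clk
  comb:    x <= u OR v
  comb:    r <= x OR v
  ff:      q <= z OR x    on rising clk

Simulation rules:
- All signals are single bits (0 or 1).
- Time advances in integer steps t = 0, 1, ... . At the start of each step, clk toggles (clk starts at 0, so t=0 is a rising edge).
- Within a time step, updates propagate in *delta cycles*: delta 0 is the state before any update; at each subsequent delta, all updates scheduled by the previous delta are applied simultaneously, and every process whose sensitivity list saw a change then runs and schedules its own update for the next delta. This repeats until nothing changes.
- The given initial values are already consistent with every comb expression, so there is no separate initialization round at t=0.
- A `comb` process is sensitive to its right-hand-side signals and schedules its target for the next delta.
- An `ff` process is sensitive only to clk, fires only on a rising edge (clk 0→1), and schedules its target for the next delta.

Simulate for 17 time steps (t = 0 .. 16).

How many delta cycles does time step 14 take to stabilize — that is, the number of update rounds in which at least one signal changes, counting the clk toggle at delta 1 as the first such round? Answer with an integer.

3

t0.Δ0 p=1 q=0 u=0 x=1 v=1 y=1 clk=0 r=1 z=0
t0.Δ1 p=1 q=0 u=0 x=1 v=1 y=1 clk=1 r=1 z=0
t0.Δ2 p=1 q=1 u=0 x=1 v=0 y=1 clk=1 r=1 z=0
t0.Δ3 p=1 q=1 u=0 x=0 v=0 y=1 clk=1 r=1 z=0
t0.Δ4 p=1 q=1 u=0 x=0 v=0 y=1 clk=1 r=0 z=0
t1.Δ0 p=1 q=1 u=0 x=0 v=0 y=1 clk=1 r=0 z=0
t1.Δ1 p=1 q=1 u=0 x=0 v=0 y=1 clk=0 r=0 z=0
t2.Δ0 p=1 q=1 u=0 x=0 v=0 y=1 clk=0 r=0 z=0
t2.Δ1 p=1 q=1 u=0 x=0 v=0 y=1 clk=1 r=0 z=0
t2.Δ2 p=1 q=0 u=0 x=0 v=1 y=1 clk=1 r=0 z=0
t2.Δ3 p=1 q=0 u=0 x=1 v=1 y=1 clk=1 r=1 z=0
t3.Δ0 p=1 q=0 u=0 x=1 v=1 y=1 clk=1 r=1 z=0
t3.Δ1 p=1 q=0 u=0 x=1 v=1 y=1 clk=0 r=1 z=0
t4.Δ0 p=1 q=0 u=0 x=1 v=1 y=1 clk=0 r=1 z=0
t4.Δ1 p=1 q=0 u=0 x=1 v=1 y=1 clk=1 r=1 z=0
t4.Δ2 p=1 q=1 u=0 x=1 v=0 y=1 clk=1 r=1 z=0
t4.Δ3 p=1 q=1 u=0 x=0 v=0 y=1 clk=1 r=1 z=0
t4.Δ4 p=1 q=1 u=0 x=0 v=0 y=1 clk=1 r=0 z=0
t5.Δ0 p=1 q=1 u=0 x=0 v=0 y=1 clk=1 r=0 z=0
t5.Δ1 p=1 q=1 u=0 x=0 v=0 y=1 clk=0 r=0 z=0
t6.Δ0 p=1 q=1 u=0 x=0 v=0 y=1 clk=0 r=0 z=0
t6.Δ1 p=1 q=1 u=0 x=0 v=0 y=1 clk=1 r=0 z=0
t6.Δ2 p=1 q=0 u=0 x=0 v=1 y=1 clk=1 r=0 z=0
t6.Δ3 p=1 q=0 u=0 x=1 v=1 y=1 clk=1 r=1 z=0
t7.Δ0 p=1 q=0 u=0 x=1 v=1 y=1 clk=1 r=1 z=0
t7.Δ1 p=1 q=0 u=0 x=1 v=1 y=1 clk=0 r=1 z=0
t8.Δ0 p=1 q=0 u=0 x=1 v=1 y=1 clk=0 r=1 z=0
t8.Δ1 p=1 q=0 u=0 x=1 v=1 y=1 clk=1 r=1 z=0
t8.Δ2 p=1 q=1 u=0 x=1 v=0 y=1 clk=1 r=1 z=0
t8.Δ3 p=1 q=1 u=0 x=0 v=0 y=1 clk=1 r=1 z=0
t8.Δ4 p=1 q=1 u=0 x=0 v=0 y=1 clk=1 r=0 z=0
t9.Δ0 p=1 q=1 u=0 x=0 v=0 y=1 clk=1 r=0 z=0
t9.Δ1 p=1 q=1 u=0 x=0 v=0 y=1 clk=0 r=0 z=0
t10.Δ0 p=1 q=1 u=0 x=0 v=0 y=1 clk=0 r=0 z=0
t10.Δ1 p=1 q=1 u=0 x=0 v=0 y=1 clk=1 r=0 z=0
t10.Δ2 p=1 q=0 u=0 x=0 v=1 y=1 clk=1 r=0 z=0
t10.Δ3 p=1 q=0 u=0 x=1 v=1 y=1 clk=1 r=1 z=0
t11.Δ0 p=1 q=0 u=0 x=1 v=1 y=1 clk=1 r=1 z=0
t11.Δ1 p=1 q=0 u=0 x=1 v=1 y=1 clk=0 r=1 z=0
t12.Δ0 p=1 q=0 u=0 x=1 v=1 y=1 clk=0 r=1 z=0
t12.Δ1 p=1 q=0 u=0 x=1 v=1 y=1 clk=1 r=1 z=0
t12.Δ2 p=1 q=1 u=0 x=1 v=0 y=1 clk=1 r=1 z=0
t12.Δ3 p=1 q=1 u=0 x=0 v=0 y=1 clk=1 r=1 z=0
t12.Δ4 p=1 q=1 u=0 x=0 v=0 y=1 clk=1 r=0 z=0
t13.Δ0 p=1 q=1 u=0 x=0 v=0 y=1 clk=1 r=0 z=0
t13.Δ1 p=1 q=1 u=0 x=0 v=0 y=1 clk=0 r=0 z=0
t14.Δ0 p=1 q=1 u=0 x=0 v=0 y=1 clk=0 r=0 z=0
t14.Δ1 p=1 q=1 u=0 x=0 v=0 y=1 clk=1 r=0 z=0
t14.Δ2 p=1 q=0 u=0 x=0 v=1 y=1 clk=1 r=0 z=0
t14.Δ3 p=1 q=0 u=0 x=1 v=1 y=1 clk=1 r=1 z=0
t15.Δ0 p=1 q=0 u=0 x=1 v=1 y=1 clk=1 r=1 z=0
t15.Δ1 p=1 q=0 u=0 x=1 v=1 y=1 clk=0 r=1 z=0
t16.Δ0 p=1 q=0 u=0 x=1 v=1 y=1 clk=0 r=1 z=0
t16.Δ1 p=1 q=0 u=0 x=1 v=1 y=1 clk=1 r=1 z=0
t16.Δ2 p=1 q=1 u=0 x=1 v=0 y=1 clk=1 r=1 z=0
t16.Δ3 p=1 q=1 u=0 x=0 v=0 y=1 clk=1 r=1 z=0
t16.Δ4 p=1 q=1 u=0 x=0 v=0 y=1 clk=1 r=0 z=0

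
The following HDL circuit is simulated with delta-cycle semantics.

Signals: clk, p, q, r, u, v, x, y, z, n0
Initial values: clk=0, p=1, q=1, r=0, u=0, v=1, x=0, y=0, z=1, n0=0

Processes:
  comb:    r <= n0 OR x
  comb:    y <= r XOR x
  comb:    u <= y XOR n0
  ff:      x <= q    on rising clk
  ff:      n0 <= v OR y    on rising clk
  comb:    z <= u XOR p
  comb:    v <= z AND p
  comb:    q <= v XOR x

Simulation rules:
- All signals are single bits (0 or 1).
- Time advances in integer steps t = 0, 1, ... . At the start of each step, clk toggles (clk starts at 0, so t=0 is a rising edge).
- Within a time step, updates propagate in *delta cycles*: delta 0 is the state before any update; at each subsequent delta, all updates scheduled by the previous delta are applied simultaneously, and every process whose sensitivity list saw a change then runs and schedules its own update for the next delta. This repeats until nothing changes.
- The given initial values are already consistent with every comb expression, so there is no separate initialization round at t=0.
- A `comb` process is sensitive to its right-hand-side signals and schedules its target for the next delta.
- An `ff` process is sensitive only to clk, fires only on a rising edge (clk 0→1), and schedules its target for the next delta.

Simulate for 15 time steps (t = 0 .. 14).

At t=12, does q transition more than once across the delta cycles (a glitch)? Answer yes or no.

yes

t0.Δ0 clk=0 v=1 z=1 n0=0 q=1 r=0 p=1 x=0 u=0 y=0
t0.Δ1 clk=1 v=1 z=1 n0=0 q=1 r=0 p=1 x=0 u=0 y=0
t0.Δ2 clk=1 v=1 z=1 n0=1 q=1 r=0 p=1 x=1 u=0 y=0
t0.Δ3 clk=1 v=1 z=1 n0=1 q=0 r=1 p=1 x=1 u=1 y=1
t0.Δ4 clk=1 v=1 z=0 n0=1 q=0 r=1 p=1 x=1 u=0 y=0
t0.Δ5 clk=1 v=0 z=1 n0=1 q=0 r=1 p=1 x=1 u=1 y=0
t0.Δ6 clk=1 v=1 z=0 n0=1 q=1 r=1 p=1 x=1 u=1 y=0
t0.Δ7 clk=1 v=0 z=0 n0=1 q=0 r=1 p=1 x=1 u=1 y=0
t0.Δ8 clk=1 v=0 z=0 n0=1 q=1 r=1 p=1 x=1 u=1 y=0
t1.Δ0 clk=1 v=0 z=0 n0=1 q=1 r=1 p=1 x=1 u=1 y=0
t1.Δ1 clk=0 v=0 z=0 n0=1 q=1 r=1 p=1 x=1 u=1 y=0
t2.Δ0 clk=0 v=0 z=0 n0=1 q=1 r=1 p=1 x=1 u=1 y=0
t2.Δ1 clk=1 v=0 z=0 n0=1 q=1 r=1 p=1 x=1 u=1 y=0
t2.Δ2 clk=1 v=0 z=0 n0=0 q=1 r=1 p=1 x=1 u=1 y=0
t2.Δ3 clk=1 v=0 z=0 n0=0 q=1 r=1 p=1 x=1 u=0 y=0
t2.Δ4 clk=1 v=0 z=1 n0=0 q=1 r=1 p=1 x=1 u=0 y=0
t2.Δ5 clk=1 v=1 z=1 n0=0 q=1 r=1 p=1 x=1 u=0 y=0
t2.Δ6 clk=1 v=1 z=1 n0=0 q=0 r=1 p=1 x=1 u=0 y=0
t3.Δ0 clk=1 v=1 z=1 n0=0 q=0 r=1 p=1 x=1 u=0 y=0
t3.Δ1 clk=0 v=1 z=1 n0=0 q=0 r=1 p=1 x=1 u=0 y=0
t4.Δ0 clk=0 v=1 z=1 n0=0 q=0 r=1 p=1 x=1 u=0 y=0
t4.Δ1 clk=1 v=1 z=1 n0=0 q=0 r=1 p=1 x=1 u=0 y=0
t4.Δ2 clk=1 v=1 z=1 n0=1 q=0 r=1 p=1 x=0 u=0 y=0
t4.Δ3 clk=1 v=1 z=1 n0=1 q=1 r=1 p=1 x=0 u=1 y=1
t4.Δ4 clk=1 v=1 z=0 n0=1 q=1 r=1 p=1 x=0 u=0 y=1
t4.Δ5 clk=1 v=0 z=1 n0=1 q=1 r=1 p=1 x=0 u=0 y=1
t4.Δ6 clk=1 v=1 z=1 n0=1 q=0 r=1 p=1 x=0 u=0 y=1
t4.Δ7 clk=1 v=1 z=1 n0=1 q=1 r=1 p=1 x=0 u=0 y=1
t5.Δ0 clk=1 v=1 z=1 n0=1 q=1 r=1 p=1 x=0 u=0 y=1
t5.Δ1 clk=0 v=1 z=1 n0=1 q=1 r=1 p=1 x=0 u=0 y=1
t6.Δ0 clk=0 v=1 z=1 n0=1 q=1 r=1 p=1 x=0 u=0 y=1
t6.Δ1 clk=1 v=1 z=1 n0=1 q=1 r=1 p=1 x=0 u=0 y=1
t6.Δ2 clk=1 v=1 z=1 n0=1 q=1 r=1 p=1 x=1 u=0 y=1
t6.Δ3 clk=1 v=1 z=1 n0=1 q=0 r=1 p=1 x=1 u=0 y=0
t6.Δ4 clk=1 v=1 z=1 n0=1 q=0 r=1 p=1 x=1 u=1 y=0
t6.Δ5 clk=1 v=1 z=0 n0=1 q=0 r=1 p=1 x=1 u=1 y=0
t6.Δ6 clk=1 v=0 z=0 n0=1 q=0 r=1 p=1 x=1 u=1 y=0
t6.Δ7 clk=1 v=0 z=0 n0=1 q=1 r=1 p=1 x=1 u=1 y=0
t7.Δ0 clk=1 v=0 z=0 n0=1 q=1 r=1 p=1 x=1 u=1 y=0
t7.Δ1 clk=0 v=0 z=0 n0=1 q=1 r=1 p=1 x=1 u=1 y=0
t8.Δ0 clk=0 v=0 z=0 n0=1 q=1 r=1 p=1 x=1 u=1 y=0
t8.Δ1 clk=1 v=0 z=0 n0=1 q=1 r=1 p=1 x=1 u=1 y=0
t8.Δ2 clk=1 v=0 z=0 n0=0 q=1 r=1 p=1 x=1 u=1 y=0
t8.Δ3 clk=1 v=0 z=0 n0=0 q=1 r=1 p=1 x=1 u=0 y=0
t8.Δ4 clk=1 v=0 z=1 n0=0 q=1 r=1 p=1 x=1 u=0 y=0
t8.Δ5 clk=1 v=1 z=1 n0=0 q=1 r=1 p=1 x=1 u=0 y=0
t8.Δ6 clk=1 v=1 z=1 n0=0 q=0 r=1 p=1 x=1 u=0 y=0
t9.Δ0 clk=1 v=1 z=1 n0=0 q=0 r=1 p=1 x=1 u=0 y=0
t9.Δ1 clk=0 v=1 z=1 n0=0 q=0 r=1 p=1 x=1 u=0 y=0
t10.Δ0 clk=0 v=1 z=1 n0=0 q=0 r=1 p=1 x=1 u=0 y=0
t10.Δ1 clk=1 v=1 z=1 n0=0 q=0 r=1 p=1 x=1 u=0 y=0
t10.Δ2 clk=1 v=1 z=1 n0=1 q=0 r=1 p=1 x=0 u=0 y=0
t10.Δ3 clk=1 v=1 z=1 n0=1 q=1 r=1 p=1 x=0 u=1 y=1
t10.Δ4 clk=1 v=1 z=0 n0=1 q=1 r=1 p=1 x=0 u=0 y=1
t10.Δ5 clk=1 v=0 z=1 n0=1 q=1 r=1 p=1 x=0 u=0 y=1
t10.Δ6 clk=1 v=1 z=1 n0=1 q=0 r=1 p=1 x=0 u=0 y=1
t10.Δ7 clk=1 v=1 z=1 n0=1 q=1 r=1 p=1 x=0 u=0 y=1
t11.Δ0 clk=1 v=1 z=1 n0=1 q=1 r=1 p=1 x=0 u=0 y=1
t11.Δ1 clk=0 v=1 z=1 n0=1 q=1 r=1 p=1 x=0 u=0 y=1
t12.Δ0 clk=0 v=1 z=1 n0=1 q=1 r=1 p=1 x=0 u=0 y=1
t12.Δ1 clk=1 v=1 z=1 n0=1 q=1 r=1 p=1 x=0 u=0 y=1
t12.Δ2 clk=1 v=1 z=1 n0=1 q=1 r=1 p=1 x=1 u=0 y=1
t12.Δ3 clk=1 v=1 z=1 n0=1 q=0 r=1 p=1 x=1 u=0 y=0
t12.Δ4 clk=1 v=1 z=1 n0=1 q=0 r=1 p=1 x=1 u=1 y=0
t12.Δ5 clk=1 v=1 z=0 n0=1 q=0 r=1 p=1 x=1 u=1 y=0
t12.Δ6 clk=1 v=0 z=0 n0=1 q=0 r=1 p=1 x=1 u=1 y=0
t12.Δ7 clk=1 v=0 z=0 n0=1 q=1 r=1 p=1 x=1 u=1 y=0
t13.Δ0 clk=1 v=0 z=0 n0=1 q=1 r=1 p=1 x=1 u=1 y=0
t13.Δ1 clk=0 v=0 z=0 n0=1 q=1 r=1 p=1 x=1 u=1 y=0
t14.Δ0 clk=0 v=0 z=0 n0=1 q=1 r=1 p=1 x=1 u=1 y=0
t14.Δ1 clk=1 v=0 z=0 n0=1 q=1 r=1 p=1 x=1 u=1 y=0
t14.Δ2 clk=1 v=0 z=0 n0=0 q=1 r=1 p=1 x=1 u=1 y=0
t14.Δ3 clk=1 v=0 z=0 n0=0 q=1 r=1 p=1 x=1 u=0 y=0
t14.Δ4 clk=1 v=0 z=1 n0=0 q=1 r=1 p=1 x=1 u=0 y=0
t14.Δ5 clk=1 v=1 z=1 n0=0 q=1 r=1 p=1 x=1 u=0 y=0
t14.Δ6 clk=1 v=1 z=1 n0=0 q=0 r=1 p=1 x=1 u=0 y=0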